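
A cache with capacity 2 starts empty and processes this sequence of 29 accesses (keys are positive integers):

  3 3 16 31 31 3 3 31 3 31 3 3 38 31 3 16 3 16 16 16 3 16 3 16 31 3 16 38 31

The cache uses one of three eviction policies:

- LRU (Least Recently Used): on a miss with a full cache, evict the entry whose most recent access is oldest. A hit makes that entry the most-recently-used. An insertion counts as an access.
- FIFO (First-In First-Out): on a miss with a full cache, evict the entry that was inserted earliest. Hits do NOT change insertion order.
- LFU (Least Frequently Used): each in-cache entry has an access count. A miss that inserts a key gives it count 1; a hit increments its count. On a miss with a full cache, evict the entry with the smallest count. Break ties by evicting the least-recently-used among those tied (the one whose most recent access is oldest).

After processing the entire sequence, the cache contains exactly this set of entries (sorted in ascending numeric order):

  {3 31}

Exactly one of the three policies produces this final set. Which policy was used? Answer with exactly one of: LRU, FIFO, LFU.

Answer: LFU

Derivation:
Simulating under each policy and comparing final sets:
  LRU: final set = {31 38} -> differs
  FIFO: final set = {31 38} -> differs
  LFU: final set = {3 31} -> MATCHES target
Only LFU produces the target set.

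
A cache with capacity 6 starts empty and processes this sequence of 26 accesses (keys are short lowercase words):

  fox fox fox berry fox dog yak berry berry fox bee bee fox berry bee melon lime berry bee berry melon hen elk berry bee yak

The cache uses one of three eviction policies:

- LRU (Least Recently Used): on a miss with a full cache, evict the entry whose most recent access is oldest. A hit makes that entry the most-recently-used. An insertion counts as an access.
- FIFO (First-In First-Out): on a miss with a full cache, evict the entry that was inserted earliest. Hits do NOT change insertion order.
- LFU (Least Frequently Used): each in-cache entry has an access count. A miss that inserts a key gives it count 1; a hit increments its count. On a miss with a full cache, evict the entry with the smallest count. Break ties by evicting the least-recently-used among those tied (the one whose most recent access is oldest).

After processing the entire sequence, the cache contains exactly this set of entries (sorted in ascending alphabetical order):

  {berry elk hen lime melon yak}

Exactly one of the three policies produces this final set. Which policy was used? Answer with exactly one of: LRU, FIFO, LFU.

Simulating under each policy and comparing final sets:
  LRU: final set = {bee berry elk hen melon yak} -> differs
  FIFO: final set = {berry elk hen lime melon yak} -> MATCHES target
  LFU: final set = {bee berry elk fox melon yak} -> differs
Only FIFO produces the target set.

Answer: FIFO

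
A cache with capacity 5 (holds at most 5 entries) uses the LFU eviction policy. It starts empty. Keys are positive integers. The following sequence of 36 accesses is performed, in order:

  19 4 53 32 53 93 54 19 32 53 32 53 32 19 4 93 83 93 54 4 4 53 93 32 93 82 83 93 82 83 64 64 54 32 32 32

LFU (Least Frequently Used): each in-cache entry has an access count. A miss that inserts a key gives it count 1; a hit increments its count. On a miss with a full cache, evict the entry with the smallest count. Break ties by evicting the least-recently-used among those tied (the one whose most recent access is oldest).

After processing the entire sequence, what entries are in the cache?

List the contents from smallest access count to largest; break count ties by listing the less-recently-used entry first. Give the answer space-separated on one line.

LFU simulation (capacity=5):
  1. access 19: MISS. Cache: [19(c=1)]
  2. access 4: MISS. Cache: [19(c=1) 4(c=1)]
  3. access 53: MISS. Cache: [19(c=1) 4(c=1) 53(c=1)]
  4. access 32: MISS. Cache: [19(c=1) 4(c=1) 53(c=1) 32(c=1)]
  5. access 53: HIT, count now 2. Cache: [19(c=1) 4(c=1) 32(c=1) 53(c=2)]
  6. access 93: MISS. Cache: [19(c=1) 4(c=1) 32(c=1) 93(c=1) 53(c=2)]
  7. access 54: MISS, evict 19(c=1). Cache: [4(c=1) 32(c=1) 93(c=1) 54(c=1) 53(c=2)]
  8. access 19: MISS, evict 4(c=1). Cache: [32(c=1) 93(c=1) 54(c=1) 19(c=1) 53(c=2)]
  9. access 32: HIT, count now 2. Cache: [93(c=1) 54(c=1) 19(c=1) 53(c=2) 32(c=2)]
  10. access 53: HIT, count now 3. Cache: [93(c=1) 54(c=1) 19(c=1) 32(c=2) 53(c=3)]
  11. access 32: HIT, count now 3. Cache: [93(c=1) 54(c=1) 19(c=1) 53(c=3) 32(c=3)]
  12. access 53: HIT, count now 4. Cache: [93(c=1) 54(c=1) 19(c=1) 32(c=3) 53(c=4)]
  13. access 32: HIT, count now 4. Cache: [93(c=1) 54(c=1) 19(c=1) 53(c=4) 32(c=4)]
  14. access 19: HIT, count now 2. Cache: [93(c=1) 54(c=1) 19(c=2) 53(c=4) 32(c=4)]
  15. access 4: MISS, evict 93(c=1). Cache: [54(c=1) 4(c=1) 19(c=2) 53(c=4) 32(c=4)]
  16. access 93: MISS, evict 54(c=1). Cache: [4(c=1) 93(c=1) 19(c=2) 53(c=4) 32(c=4)]
  17. access 83: MISS, evict 4(c=1). Cache: [93(c=1) 83(c=1) 19(c=2) 53(c=4) 32(c=4)]
  18. access 93: HIT, count now 2. Cache: [83(c=1) 19(c=2) 93(c=2) 53(c=4) 32(c=4)]
  19. access 54: MISS, evict 83(c=1). Cache: [54(c=1) 19(c=2) 93(c=2) 53(c=4) 32(c=4)]
  20. access 4: MISS, evict 54(c=1). Cache: [4(c=1) 19(c=2) 93(c=2) 53(c=4) 32(c=4)]
  21. access 4: HIT, count now 2. Cache: [19(c=2) 93(c=2) 4(c=2) 53(c=4) 32(c=4)]
  22. access 53: HIT, count now 5. Cache: [19(c=2) 93(c=2) 4(c=2) 32(c=4) 53(c=5)]
  23. access 93: HIT, count now 3. Cache: [19(c=2) 4(c=2) 93(c=3) 32(c=4) 53(c=5)]
  24. access 32: HIT, count now 5. Cache: [19(c=2) 4(c=2) 93(c=3) 53(c=5) 32(c=5)]
  25. access 93: HIT, count now 4. Cache: [19(c=2) 4(c=2) 93(c=4) 53(c=5) 32(c=5)]
  26. access 82: MISS, evict 19(c=2). Cache: [82(c=1) 4(c=2) 93(c=4) 53(c=5) 32(c=5)]
  27. access 83: MISS, evict 82(c=1). Cache: [83(c=1) 4(c=2) 93(c=4) 53(c=5) 32(c=5)]
  28. access 93: HIT, count now 5. Cache: [83(c=1) 4(c=2) 53(c=5) 32(c=5) 93(c=5)]
  29. access 82: MISS, evict 83(c=1). Cache: [82(c=1) 4(c=2) 53(c=5) 32(c=5) 93(c=5)]
  30. access 83: MISS, evict 82(c=1). Cache: [83(c=1) 4(c=2) 53(c=5) 32(c=5) 93(c=5)]
  31. access 64: MISS, evict 83(c=1). Cache: [64(c=1) 4(c=2) 53(c=5) 32(c=5) 93(c=5)]
  32. access 64: HIT, count now 2. Cache: [4(c=2) 64(c=2) 53(c=5) 32(c=5) 93(c=5)]
  33. access 54: MISS, evict 4(c=2). Cache: [54(c=1) 64(c=2) 53(c=5) 32(c=5) 93(c=5)]
  34. access 32: HIT, count now 6. Cache: [54(c=1) 64(c=2) 53(c=5) 93(c=5) 32(c=6)]
  35. access 32: HIT, count now 7. Cache: [54(c=1) 64(c=2) 53(c=5) 93(c=5) 32(c=7)]
  36. access 32: HIT, count now 8. Cache: [54(c=1) 64(c=2) 53(c=5) 93(c=5) 32(c=8)]
Total: 18 hits, 18 misses, 13 evictions

Answer: 54 64 53 93 32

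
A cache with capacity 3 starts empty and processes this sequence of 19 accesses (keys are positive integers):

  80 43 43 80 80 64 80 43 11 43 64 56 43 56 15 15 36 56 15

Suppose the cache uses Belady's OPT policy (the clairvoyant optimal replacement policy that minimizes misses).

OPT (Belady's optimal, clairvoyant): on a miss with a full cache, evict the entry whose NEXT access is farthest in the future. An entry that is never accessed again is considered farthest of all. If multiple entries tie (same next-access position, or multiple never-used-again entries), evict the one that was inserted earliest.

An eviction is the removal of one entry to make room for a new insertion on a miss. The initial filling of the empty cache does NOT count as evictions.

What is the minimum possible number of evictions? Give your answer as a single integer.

Answer: 4

Derivation:
OPT (Belady) simulation (capacity=3):
  1. access 80: MISS. Cache: [80]
  2. access 43: MISS. Cache: [80 43]
  3. access 43: HIT. Next use of 43: step 8. Cache: [80 43]
  4. access 80: HIT. Next use of 80: step 5. Cache: [80 43]
  5. access 80: HIT. Next use of 80: step 7. Cache: [80 43]
  6. access 64: MISS. Cache: [80 43 64]
  7. access 80: HIT. Next use of 80: never. Cache: [80 43 64]
  8. access 43: HIT. Next use of 43: step 10. Cache: [80 43 64]
  9. access 11: MISS, evict 80 (next use: never). Cache: [43 64 11]
  10. access 43: HIT. Next use of 43: step 13. Cache: [43 64 11]
  11. access 64: HIT. Next use of 64: never. Cache: [43 64 11]
  12. access 56: MISS, evict 64 (next use: never). Cache: [43 11 56]
  13. access 43: HIT. Next use of 43: never. Cache: [43 11 56]
  14. access 56: HIT. Next use of 56: step 18. Cache: [43 11 56]
  15. access 15: MISS, evict 43 (next use: never). Cache: [11 56 15]
  16. access 15: HIT. Next use of 15: step 19. Cache: [11 56 15]
  17. access 36: MISS, evict 11 (next use: never). Cache: [56 15 36]
  18. access 56: HIT. Next use of 56: never. Cache: [56 15 36]
  19. access 15: HIT. Next use of 15: never. Cache: [56 15 36]
Total: 12 hits, 7 misses, 4 evictions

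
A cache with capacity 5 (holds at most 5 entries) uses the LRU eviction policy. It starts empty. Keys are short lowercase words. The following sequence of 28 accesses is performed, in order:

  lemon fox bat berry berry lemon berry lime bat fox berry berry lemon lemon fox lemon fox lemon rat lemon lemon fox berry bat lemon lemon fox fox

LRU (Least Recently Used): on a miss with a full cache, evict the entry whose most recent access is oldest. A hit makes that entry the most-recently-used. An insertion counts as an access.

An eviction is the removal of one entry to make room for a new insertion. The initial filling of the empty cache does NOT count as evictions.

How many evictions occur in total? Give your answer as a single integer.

Answer: 1

Derivation:
LRU simulation (capacity=5):
  1. access lemon: MISS. Cache (LRU->MRU): [lemon]
  2. access fox: MISS. Cache (LRU->MRU): [lemon fox]
  3. access bat: MISS. Cache (LRU->MRU): [lemon fox bat]
  4. access berry: MISS. Cache (LRU->MRU): [lemon fox bat berry]
  5. access berry: HIT. Cache (LRU->MRU): [lemon fox bat berry]
  6. access lemon: HIT. Cache (LRU->MRU): [fox bat berry lemon]
  7. access berry: HIT. Cache (LRU->MRU): [fox bat lemon berry]
  8. access lime: MISS. Cache (LRU->MRU): [fox bat lemon berry lime]
  9. access bat: HIT. Cache (LRU->MRU): [fox lemon berry lime bat]
  10. access fox: HIT. Cache (LRU->MRU): [lemon berry lime bat fox]
  11. access berry: HIT. Cache (LRU->MRU): [lemon lime bat fox berry]
  12. access berry: HIT. Cache (LRU->MRU): [lemon lime bat fox berry]
  13. access lemon: HIT. Cache (LRU->MRU): [lime bat fox berry lemon]
  14. access lemon: HIT. Cache (LRU->MRU): [lime bat fox berry lemon]
  15. access fox: HIT. Cache (LRU->MRU): [lime bat berry lemon fox]
  16. access lemon: HIT. Cache (LRU->MRU): [lime bat berry fox lemon]
  17. access fox: HIT. Cache (LRU->MRU): [lime bat berry lemon fox]
  18. access lemon: HIT. Cache (LRU->MRU): [lime bat berry fox lemon]
  19. access rat: MISS, evict lime. Cache (LRU->MRU): [bat berry fox lemon rat]
  20. access lemon: HIT. Cache (LRU->MRU): [bat berry fox rat lemon]
  21. access lemon: HIT. Cache (LRU->MRU): [bat berry fox rat lemon]
  22. access fox: HIT. Cache (LRU->MRU): [bat berry rat lemon fox]
  23. access berry: HIT. Cache (LRU->MRU): [bat rat lemon fox berry]
  24. access bat: HIT. Cache (LRU->MRU): [rat lemon fox berry bat]
  25. access lemon: HIT. Cache (LRU->MRU): [rat fox berry bat lemon]
  26. access lemon: HIT. Cache (LRU->MRU): [rat fox berry bat lemon]
  27. access fox: HIT. Cache (LRU->MRU): [rat berry bat lemon fox]
  28. access fox: HIT. Cache (LRU->MRU): [rat berry bat lemon fox]
Total: 22 hits, 6 misses, 1 evictions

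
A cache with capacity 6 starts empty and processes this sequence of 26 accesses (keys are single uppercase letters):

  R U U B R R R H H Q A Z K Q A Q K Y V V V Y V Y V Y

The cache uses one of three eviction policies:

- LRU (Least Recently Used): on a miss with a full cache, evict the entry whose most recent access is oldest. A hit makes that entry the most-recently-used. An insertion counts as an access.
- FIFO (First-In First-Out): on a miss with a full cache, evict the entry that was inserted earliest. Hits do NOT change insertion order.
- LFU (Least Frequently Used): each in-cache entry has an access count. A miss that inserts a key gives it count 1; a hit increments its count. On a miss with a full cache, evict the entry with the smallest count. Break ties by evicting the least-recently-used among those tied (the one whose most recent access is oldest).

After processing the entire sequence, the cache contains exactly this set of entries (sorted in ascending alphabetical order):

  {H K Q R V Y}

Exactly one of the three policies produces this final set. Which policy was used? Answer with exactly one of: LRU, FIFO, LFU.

Answer: LFU

Derivation:
Simulating under each policy and comparing final sets:
  LRU: final set = {A K Q V Y Z} -> differs
  FIFO: final set = {A K Q V Y Z} -> differs
  LFU: final set = {H K Q R V Y} -> MATCHES target
Only LFU produces the target set.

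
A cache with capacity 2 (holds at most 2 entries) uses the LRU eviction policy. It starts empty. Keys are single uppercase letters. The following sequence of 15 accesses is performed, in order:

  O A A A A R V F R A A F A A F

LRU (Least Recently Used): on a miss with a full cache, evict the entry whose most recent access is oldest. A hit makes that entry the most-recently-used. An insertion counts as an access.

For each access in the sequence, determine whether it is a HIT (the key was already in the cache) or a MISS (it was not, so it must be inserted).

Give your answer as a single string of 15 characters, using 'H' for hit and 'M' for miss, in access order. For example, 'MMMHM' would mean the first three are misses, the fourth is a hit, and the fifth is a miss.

Answer: MMHHHMMMMMHMHHH

Derivation:
LRU simulation (capacity=2):
  1. access O: MISS. Cache (LRU->MRU): [O]
  2. access A: MISS. Cache (LRU->MRU): [O A]
  3. access A: HIT. Cache (LRU->MRU): [O A]
  4. access A: HIT. Cache (LRU->MRU): [O A]
  5. access A: HIT. Cache (LRU->MRU): [O A]
  6. access R: MISS, evict O. Cache (LRU->MRU): [A R]
  7. access V: MISS, evict A. Cache (LRU->MRU): [R V]
  8. access F: MISS, evict R. Cache (LRU->MRU): [V F]
  9. access R: MISS, evict V. Cache (LRU->MRU): [F R]
  10. access A: MISS, evict F. Cache (LRU->MRU): [R A]
  11. access A: HIT. Cache (LRU->MRU): [R A]
  12. access F: MISS, evict R. Cache (LRU->MRU): [A F]
  13. access A: HIT. Cache (LRU->MRU): [F A]
  14. access A: HIT. Cache (LRU->MRU): [F A]
  15. access F: HIT. Cache (LRU->MRU): [A F]
Total: 7 hits, 8 misses, 6 evictions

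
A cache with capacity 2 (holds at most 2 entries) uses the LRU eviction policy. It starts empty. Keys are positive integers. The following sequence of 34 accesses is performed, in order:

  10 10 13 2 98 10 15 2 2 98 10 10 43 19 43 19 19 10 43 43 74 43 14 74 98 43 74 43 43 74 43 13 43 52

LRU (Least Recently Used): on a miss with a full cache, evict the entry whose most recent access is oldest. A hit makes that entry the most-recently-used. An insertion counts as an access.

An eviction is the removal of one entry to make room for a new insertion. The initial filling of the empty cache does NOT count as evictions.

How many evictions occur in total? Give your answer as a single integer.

LRU simulation (capacity=2):
  1. access 10: MISS. Cache (LRU->MRU): [10]
  2. access 10: HIT. Cache (LRU->MRU): [10]
  3. access 13: MISS. Cache (LRU->MRU): [10 13]
  4. access 2: MISS, evict 10. Cache (LRU->MRU): [13 2]
  5. access 98: MISS, evict 13. Cache (LRU->MRU): [2 98]
  6. access 10: MISS, evict 2. Cache (LRU->MRU): [98 10]
  7. access 15: MISS, evict 98. Cache (LRU->MRU): [10 15]
  8. access 2: MISS, evict 10. Cache (LRU->MRU): [15 2]
  9. access 2: HIT. Cache (LRU->MRU): [15 2]
  10. access 98: MISS, evict 15. Cache (LRU->MRU): [2 98]
  11. access 10: MISS, evict 2. Cache (LRU->MRU): [98 10]
  12. access 10: HIT. Cache (LRU->MRU): [98 10]
  13. access 43: MISS, evict 98. Cache (LRU->MRU): [10 43]
  14. access 19: MISS, evict 10. Cache (LRU->MRU): [43 19]
  15. access 43: HIT. Cache (LRU->MRU): [19 43]
  16. access 19: HIT. Cache (LRU->MRU): [43 19]
  17. access 19: HIT. Cache (LRU->MRU): [43 19]
  18. access 10: MISS, evict 43. Cache (LRU->MRU): [19 10]
  19. access 43: MISS, evict 19. Cache (LRU->MRU): [10 43]
  20. access 43: HIT. Cache (LRU->MRU): [10 43]
  21. access 74: MISS, evict 10. Cache (LRU->MRU): [43 74]
  22. access 43: HIT. Cache (LRU->MRU): [74 43]
  23. access 14: MISS, evict 74. Cache (LRU->MRU): [43 14]
  24. access 74: MISS, evict 43. Cache (LRU->MRU): [14 74]
  25. access 98: MISS, evict 14. Cache (LRU->MRU): [74 98]
  26. access 43: MISS, evict 74. Cache (LRU->MRU): [98 43]
  27. access 74: MISS, evict 98. Cache (LRU->MRU): [43 74]
  28. access 43: HIT. Cache (LRU->MRU): [74 43]
  29. access 43: HIT. Cache (LRU->MRU): [74 43]
  30. access 74: HIT. Cache (LRU->MRU): [43 74]
  31. access 43: HIT. Cache (LRU->MRU): [74 43]
  32. access 13: MISS, evict 74. Cache (LRU->MRU): [43 13]
  33. access 43: HIT. Cache (LRU->MRU): [13 43]
  34. access 52: MISS, evict 13. Cache (LRU->MRU): [43 52]
Total: 13 hits, 21 misses, 19 evictions

Answer: 19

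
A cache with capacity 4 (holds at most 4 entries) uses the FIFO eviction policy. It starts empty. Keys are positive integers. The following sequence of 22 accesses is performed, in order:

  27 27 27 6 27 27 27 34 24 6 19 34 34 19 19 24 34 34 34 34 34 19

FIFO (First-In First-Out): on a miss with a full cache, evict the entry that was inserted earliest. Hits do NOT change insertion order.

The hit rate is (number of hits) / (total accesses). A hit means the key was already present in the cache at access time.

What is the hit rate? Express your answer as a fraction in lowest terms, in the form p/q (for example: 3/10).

FIFO simulation (capacity=4):
  1. access 27: MISS. Cache (old->new): [27]
  2. access 27: HIT. Cache (old->new): [27]
  3. access 27: HIT. Cache (old->new): [27]
  4. access 6: MISS. Cache (old->new): [27 6]
  5. access 27: HIT. Cache (old->new): [27 6]
  6. access 27: HIT. Cache (old->new): [27 6]
  7. access 27: HIT. Cache (old->new): [27 6]
  8. access 34: MISS. Cache (old->new): [27 6 34]
  9. access 24: MISS. Cache (old->new): [27 6 34 24]
  10. access 6: HIT. Cache (old->new): [27 6 34 24]
  11. access 19: MISS, evict 27. Cache (old->new): [6 34 24 19]
  12. access 34: HIT. Cache (old->new): [6 34 24 19]
  13. access 34: HIT. Cache (old->new): [6 34 24 19]
  14. access 19: HIT. Cache (old->new): [6 34 24 19]
  15. access 19: HIT. Cache (old->new): [6 34 24 19]
  16. access 24: HIT. Cache (old->new): [6 34 24 19]
  17. access 34: HIT. Cache (old->new): [6 34 24 19]
  18. access 34: HIT. Cache (old->new): [6 34 24 19]
  19. access 34: HIT. Cache (old->new): [6 34 24 19]
  20. access 34: HIT. Cache (old->new): [6 34 24 19]
  21. access 34: HIT. Cache (old->new): [6 34 24 19]
  22. access 19: HIT. Cache (old->new): [6 34 24 19]
Total: 17 hits, 5 misses, 1 evictions

Hit rate = 17/22

Answer: 17/22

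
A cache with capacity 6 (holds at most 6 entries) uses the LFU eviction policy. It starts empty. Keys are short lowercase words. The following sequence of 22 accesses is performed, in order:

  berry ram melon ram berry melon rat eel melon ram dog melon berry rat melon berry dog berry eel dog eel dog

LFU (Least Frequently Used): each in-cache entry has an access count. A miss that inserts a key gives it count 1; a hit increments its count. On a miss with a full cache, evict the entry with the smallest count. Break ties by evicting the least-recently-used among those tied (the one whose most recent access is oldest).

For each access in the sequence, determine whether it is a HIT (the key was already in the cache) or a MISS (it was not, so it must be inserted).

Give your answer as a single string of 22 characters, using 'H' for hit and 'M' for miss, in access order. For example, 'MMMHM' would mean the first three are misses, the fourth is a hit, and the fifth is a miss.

Answer: MMMHHHMMHHMHHHHHHHHHHH

Derivation:
LFU simulation (capacity=6):
  1. access berry: MISS. Cache: [berry(c=1)]
  2. access ram: MISS. Cache: [berry(c=1) ram(c=1)]
  3. access melon: MISS. Cache: [berry(c=1) ram(c=1) melon(c=1)]
  4. access ram: HIT, count now 2. Cache: [berry(c=1) melon(c=1) ram(c=2)]
  5. access berry: HIT, count now 2. Cache: [melon(c=1) ram(c=2) berry(c=2)]
  6. access melon: HIT, count now 2. Cache: [ram(c=2) berry(c=2) melon(c=2)]
  7. access rat: MISS. Cache: [rat(c=1) ram(c=2) berry(c=2) melon(c=2)]
  8. access eel: MISS. Cache: [rat(c=1) eel(c=1) ram(c=2) berry(c=2) melon(c=2)]
  9. access melon: HIT, count now 3. Cache: [rat(c=1) eel(c=1) ram(c=2) berry(c=2) melon(c=3)]
  10. access ram: HIT, count now 3. Cache: [rat(c=1) eel(c=1) berry(c=2) melon(c=3) ram(c=3)]
  11. access dog: MISS. Cache: [rat(c=1) eel(c=1) dog(c=1) berry(c=2) melon(c=3) ram(c=3)]
  12. access melon: HIT, count now 4. Cache: [rat(c=1) eel(c=1) dog(c=1) berry(c=2) ram(c=3) melon(c=4)]
  13. access berry: HIT, count now 3. Cache: [rat(c=1) eel(c=1) dog(c=1) ram(c=3) berry(c=3) melon(c=4)]
  14. access rat: HIT, count now 2. Cache: [eel(c=1) dog(c=1) rat(c=2) ram(c=3) berry(c=3) melon(c=4)]
  15. access melon: HIT, count now 5. Cache: [eel(c=1) dog(c=1) rat(c=2) ram(c=3) berry(c=3) melon(c=5)]
  16. access berry: HIT, count now 4. Cache: [eel(c=1) dog(c=1) rat(c=2) ram(c=3) berry(c=4) melon(c=5)]
  17. access dog: HIT, count now 2. Cache: [eel(c=1) rat(c=2) dog(c=2) ram(c=3) berry(c=4) melon(c=5)]
  18. access berry: HIT, count now 5. Cache: [eel(c=1) rat(c=2) dog(c=2) ram(c=3) melon(c=5) berry(c=5)]
  19. access eel: HIT, count now 2. Cache: [rat(c=2) dog(c=2) eel(c=2) ram(c=3) melon(c=5) berry(c=5)]
  20. access dog: HIT, count now 3. Cache: [rat(c=2) eel(c=2) ram(c=3) dog(c=3) melon(c=5) berry(c=5)]
  21. access eel: HIT, count now 3. Cache: [rat(c=2) ram(c=3) dog(c=3) eel(c=3) melon(c=5) berry(c=5)]
  22. access dog: HIT, count now 4. Cache: [rat(c=2) ram(c=3) eel(c=3) dog(c=4) melon(c=5) berry(c=5)]
Total: 16 hits, 6 misses, 0 evictions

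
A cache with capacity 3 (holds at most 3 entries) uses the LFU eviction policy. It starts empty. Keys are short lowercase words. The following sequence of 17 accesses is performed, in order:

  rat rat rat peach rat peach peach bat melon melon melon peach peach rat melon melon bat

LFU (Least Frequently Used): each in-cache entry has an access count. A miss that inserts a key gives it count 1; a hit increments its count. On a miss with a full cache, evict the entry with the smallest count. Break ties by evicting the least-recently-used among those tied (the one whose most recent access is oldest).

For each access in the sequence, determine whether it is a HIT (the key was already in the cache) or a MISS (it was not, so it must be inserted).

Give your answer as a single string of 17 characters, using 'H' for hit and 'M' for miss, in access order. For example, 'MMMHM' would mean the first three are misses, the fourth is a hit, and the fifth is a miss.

LFU simulation (capacity=3):
  1. access rat: MISS. Cache: [rat(c=1)]
  2. access rat: HIT, count now 2. Cache: [rat(c=2)]
  3. access rat: HIT, count now 3. Cache: [rat(c=3)]
  4. access peach: MISS. Cache: [peach(c=1) rat(c=3)]
  5. access rat: HIT, count now 4. Cache: [peach(c=1) rat(c=4)]
  6. access peach: HIT, count now 2. Cache: [peach(c=2) rat(c=4)]
  7. access peach: HIT, count now 3. Cache: [peach(c=3) rat(c=4)]
  8. access bat: MISS. Cache: [bat(c=1) peach(c=3) rat(c=4)]
  9. access melon: MISS, evict bat(c=1). Cache: [melon(c=1) peach(c=3) rat(c=4)]
  10. access melon: HIT, count now 2. Cache: [melon(c=2) peach(c=3) rat(c=4)]
  11. access melon: HIT, count now 3. Cache: [peach(c=3) melon(c=3) rat(c=4)]
  12. access peach: HIT, count now 4. Cache: [melon(c=3) rat(c=4) peach(c=4)]
  13. access peach: HIT, count now 5. Cache: [melon(c=3) rat(c=4) peach(c=5)]
  14. access rat: HIT, count now 5. Cache: [melon(c=3) peach(c=5) rat(c=5)]
  15. access melon: HIT, count now 4. Cache: [melon(c=4) peach(c=5) rat(c=5)]
  16. access melon: HIT, count now 5. Cache: [peach(c=5) rat(c=5) melon(c=5)]
  17. access bat: MISS, evict peach(c=5). Cache: [bat(c=1) rat(c=5) melon(c=5)]
Total: 12 hits, 5 misses, 2 evictions

Answer: MHHMHHHMMHHHHHHHM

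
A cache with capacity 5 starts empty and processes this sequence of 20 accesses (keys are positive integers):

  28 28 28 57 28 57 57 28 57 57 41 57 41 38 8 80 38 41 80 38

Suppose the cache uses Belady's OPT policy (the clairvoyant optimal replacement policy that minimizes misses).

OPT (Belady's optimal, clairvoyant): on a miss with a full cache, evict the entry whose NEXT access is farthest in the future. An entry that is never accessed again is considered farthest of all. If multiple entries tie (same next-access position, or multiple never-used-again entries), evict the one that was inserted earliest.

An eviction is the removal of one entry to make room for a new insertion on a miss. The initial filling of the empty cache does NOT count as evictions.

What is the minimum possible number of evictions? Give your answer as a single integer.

Answer: 1

Derivation:
OPT (Belady) simulation (capacity=5):
  1. access 28: MISS. Cache: [28]
  2. access 28: HIT. Next use of 28: step 3. Cache: [28]
  3. access 28: HIT. Next use of 28: step 5. Cache: [28]
  4. access 57: MISS. Cache: [28 57]
  5. access 28: HIT. Next use of 28: step 8. Cache: [28 57]
  6. access 57: HIT. Next use of 57: step 7. Cache: [28 57]
  7. access 57: HIT. Next use of 57: step 9. Cache: [28 57]
  8. access 28: HIT. Next use of 28: never. Cache: [28 57]
  9. access 57: HIT. Next use of 57: step 10. Cache: [28 57]
  10. access 57: HIT. Next use of 57: step 12. Cache: [28 57]
  11. access 41: MISS. Cache: [28 57 41]
  12. access 57: HIT. Next use of 57: never. Cache: [28 57 41]
  13. access 41: HIT. Next use of 41: step 18. Cache: [28 57 41]
  14. access 38: MISS. Cache: [28 57 41 38]
  15. access 8: MISS. Cache: [28 57 41 38 8]
  16. access 80: MISS, evict 28 (next use: never). Cache: [57 41 38 8 80]
  17. access 38: HIT. Next use of 38: step 20. Cache: [57 41 38 8 80]
  18. access 41: HIT. Next use of 41: never. Cache: [57 41 38 8 80]
  19. access 80: HIT. Next use of 80: never. Cache: [57 41 38 8 80]
  20. access 38: HIT. Next use of 38: never. Cache: [57 41 38 8 80]
Total: 14 hits, 6 misses, 1 evictions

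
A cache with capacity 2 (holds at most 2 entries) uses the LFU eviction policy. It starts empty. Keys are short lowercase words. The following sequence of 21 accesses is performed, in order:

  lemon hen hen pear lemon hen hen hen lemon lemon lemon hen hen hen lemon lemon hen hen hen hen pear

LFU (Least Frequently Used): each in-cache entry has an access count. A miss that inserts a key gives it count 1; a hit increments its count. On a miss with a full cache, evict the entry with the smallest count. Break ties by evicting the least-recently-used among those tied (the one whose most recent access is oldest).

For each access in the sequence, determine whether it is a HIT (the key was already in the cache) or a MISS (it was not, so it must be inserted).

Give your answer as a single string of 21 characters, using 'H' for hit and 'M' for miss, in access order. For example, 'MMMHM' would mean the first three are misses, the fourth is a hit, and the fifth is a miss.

LFU simulation (capacity=2):
  1. access lemon: MISS. Cache: [lemon(c=1)]
  2. access hen: MISS. Cache: [lemon(c=1) hen(c=1)]
  3. access hen: HIT, count now 2. Cache: [lemon(c=1) hen(c=2)]
  4. access pear: MISS, evict lemon(c=1). Cache: [pear(c=1) hen(c=2)]
  5. access lemon: MISS, evict pear(c=1). Cache: [lemon(c=1) hen(c=2)]
  6. access hen: HIT, count now 3. Cache: [lemon(c=1) hen(c=3)]
  7. access hen: HIT, count now 4. Cache: [lemon(c=1) hen(c=4)]
  8. access hen: HIT, count now 5. Cache: [lemon(c=1) hen(c=5)]
  9. access lemon: HIT, count now 2. Cache: [lemon(c=2) hen(c=5)]
  10. access lemon: HIT, count now 3. Cache: [lemon(c=3) hen(c=5)]
  11. access lemon: HIT, count now 4. Cache: [lemon(c=4) hen(c=5)]
  12. access hen: HIT, count now 6. Cache: [lemon(c=4) hen(c=6)]
  13. access hen: HIT, count now 7. Cache: [lemon(c=4) hen(c=7)]
  14. access hen: HIT, count now 8. Cache: [lemon(c=4) hen(c=8)]
  15. access lemon: HIT, count now 5. Cache: [lemon(c=5) hen(c=8)]
  16. access lemon: HIT, count now 6. Cache: [lemon(c=6) hen(c=8)]
  17. access hen: HIT, count now 9. Cache: [lemon(c=6) hen(c=9)]
  18. access hen: HIT, count now 10. Cache: [lemon(c=6) hen(c=10)]
  19. access hen: HIT, count now 11. Cache: [lemon(c=6) hen(c=11)]
  20. access hen: HIT, count now 12. Cache: [lemon(c=6) hen(c=12)]
  21. access pear: MISS, evict lemon(c=6). Cache: [pear(c=1) hen(c=12)]
Total: 16 hits, 5 misses, 3 evictions

Answer: MMHMMHHHHHHHHHHHHHHHM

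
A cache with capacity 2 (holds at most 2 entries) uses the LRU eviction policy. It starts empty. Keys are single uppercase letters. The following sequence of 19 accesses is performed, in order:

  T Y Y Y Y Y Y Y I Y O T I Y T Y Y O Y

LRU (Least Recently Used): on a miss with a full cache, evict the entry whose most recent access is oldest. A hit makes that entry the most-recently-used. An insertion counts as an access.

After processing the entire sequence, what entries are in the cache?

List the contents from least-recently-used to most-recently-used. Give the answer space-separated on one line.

LRU simulation (capacity=2):
  1. access T: MISS. Cache (LRU->MRU): [T]
  2. access Y: MISS. Cache (LRU->MRU): [T Y]
  3. access Y: HIT. Cache (LRU->MRU): [T Y]
  4. access Y: HIT. Cache (LRU->MRU): [T Y]
  5. access Y: HIT. Cache (LRU->MRU): [T Y]
  6. access Y: HIT. Cache (LRU->MRU): [T Y]
  7. access Y: HIT. Cache (LRU->MRU): [T Y]
  8. access Y: HIT. Cache (LRU->MRU): [T Y]
  9. access I: MISS, evict T. Cache (LRU->MRU): [Y I]
  10. access Y: HIT. Cache (LRU->MRU): [I Y]
  11. access O: MISS, evict I. Cache (LRU->MRU): [Y O]
  12. access T: MISS, evict Y. Cache (LRU->MRU): [O T]
  13. access I: MISS, evict O. Cache (LRU->MRU): [T I]
  14. access Y: MISS, evict T. Cache (LRU->MRU): [I Y]
  15. access T: MISS, evict I. Cache (LRU->MRU): [Y T]
  16. access Y: HIT. Cache (LRU->MRU): [T Y]
  17. access Y: HIT. Cache (LRU->MRU): [T Y]
  18. access O: MISS, evict T. Cache (LRU->MRU): [Y O]
  19. access Y: HIT. Cache (LRU->MRU): [O Y]
Total: 10 hits, 9 misses, 7 evictions

Answer: O Y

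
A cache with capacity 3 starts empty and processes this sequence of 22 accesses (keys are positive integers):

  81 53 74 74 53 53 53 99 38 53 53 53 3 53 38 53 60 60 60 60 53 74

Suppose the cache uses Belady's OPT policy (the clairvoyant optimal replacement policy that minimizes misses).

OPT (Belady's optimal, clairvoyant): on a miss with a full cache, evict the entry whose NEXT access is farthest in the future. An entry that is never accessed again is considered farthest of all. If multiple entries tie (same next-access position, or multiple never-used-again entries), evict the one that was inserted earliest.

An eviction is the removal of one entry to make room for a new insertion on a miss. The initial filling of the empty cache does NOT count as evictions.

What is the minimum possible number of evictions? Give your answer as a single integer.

OPT (Belady) simulation (capacity=3):
  1. access 81: MISS. Cache: [81]
  2. access 53: MISS. Cache: [81 53]
  3. access 74: MISS. Cache: [81 53 74]
  4. access 74: HIT. Next use of 74: step 22. Cache: [81 53 74]
  5. access 53: HIT. Next use of 53: step 6. Cache: [81 53 74]
  6. access 53: HIT. Next use of 53: step 7. Cache: [81 53 74]
  7. access 53: HIT. Next use of 53: step 10. Cache: [81 53 74]
  8. access 99: MISS, evict 81 (next use: never). Cache: [53 74 99]
  9. access 38: MISS, evict 99 (next use: never). Cache: [53 74 38]
  10. access 53: HIT. Next use of 53: step 11. Cache: [53 74 38]
  11. access 53: HIT. Next use of 53: step 12. Cache: [53 74 38]
  12. access 53: HIT. Next use of 53: step 14. Cache: [53 74 38]
  13. access 3: MISS, evict 74 (next use: step 22). Cache: [53 38 3]
  14. access 53: HIT. Next use of 53: step 16. Cache: [53 38 3]
  15. access 38: HIT. Next use of 38: never. Cache: [53 38 3]
  16. access 53: HIT. Next use of 53: step 21. Cache: [53 38 3]
  17. access 60: MISS, evict 38 (next use: never). Cache: [53 3 60]
  18. access 60: HIT. Next use of 60: step 19. Cache: [53 3 60]
  19. access 60: HIT. Next use of 60: step 20. Cache: [53 3 60]
  20. access 60: HIT. Next use of 60: never. Cache: [53 3 60]
  21. access 53: HIT. Next use of 53: never. Cache: [53 3 60]
  22. access 74: MISS, evict 53 (next use: never). Cache: [3 60 74]
Total: 14 hits, 8 misses, 5 evictions

Answer: 5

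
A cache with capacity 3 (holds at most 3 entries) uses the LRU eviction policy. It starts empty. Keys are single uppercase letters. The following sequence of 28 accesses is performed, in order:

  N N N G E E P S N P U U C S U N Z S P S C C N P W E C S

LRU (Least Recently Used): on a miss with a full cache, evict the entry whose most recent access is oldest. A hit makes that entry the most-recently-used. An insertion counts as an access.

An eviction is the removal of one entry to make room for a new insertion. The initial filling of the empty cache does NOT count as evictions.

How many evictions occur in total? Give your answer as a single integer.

LRU simulation (capacity=3):
  1. access N: MISS. Cache (LRU->MRU): [N]
  2. access N: HIT. Cache (LRU->MRU): [N]
  3. access N: HIT. Cache (LRU->MRU): [N]
  4. access G: MISS. Cache (LRU->MRU): [N G]
  5. access E: MISS. Cache (LRU->MRU): [N G E]
  6. access E: HIT. Cache (LRU->MRU): [N G E]
  7. access P: MISS, evict N. Cache (LRU->MRU): [G E P]
  8. access S: MISS, evict G. Cache (LRU->MRU): [E P S]
  9. access N: MISS, evict E. Cache (LRU->MRU): [P S N]
  10. access P: HIT. Cache (LRU->MRU): [S N P]
  11. access U: MISS, evict S. Cache (LRU->MRU): [N P U]
  12. access U: HIT. Cache (LRU->MRU): [N P U]
  13. access C: MISS, evict N. Cache (LRU->MRU): [P U C]
  14. access S: MISS, evict P. Cache (LRU->MRU): [U C S]
  15. access U: HIT. Cache (LRU->MRU): [C S U]
  16. access N: MISS, evict C. Cache (LRU->MRU): [S U N]
  17. access Z: MISS, evict S. Cache (LRU->MRU): [U N Z]
  18. access S: MISS, evict U. Cache (LRU->MRU): [N Z S]
  19. access P: MISS, evict N. Cache (LRU->MRU): [Z S P]
  20. access S: HIT. Cache (LRU->MRU): [Z P S]
  21. access C: MISS, evict Z. Cache (LRU->MRU): [P S C]
  22. access C: HIT. Cache (LRU->MRU): [P S C]
  23. access N: MISS, evict P. Cache (LRU->MRU): [S C N]
  24. access P: MISS, evict S. Cache (LRU->MRU): [C N P]
  25. access W: MISS, evict C. Cache (LRU->MRU): [N P W]
  26. access E: MISS, evict N. Cache (LRU->MRU): [P W E]
  27. access C: MISS, evict P. Cache (LRU->MRU): [W E C]
  28. access S: MISS, evict W. Cache (LRU->MRU): [E C S]
Total: 8 hits, 20 misses, 17 evictions

Answer: 17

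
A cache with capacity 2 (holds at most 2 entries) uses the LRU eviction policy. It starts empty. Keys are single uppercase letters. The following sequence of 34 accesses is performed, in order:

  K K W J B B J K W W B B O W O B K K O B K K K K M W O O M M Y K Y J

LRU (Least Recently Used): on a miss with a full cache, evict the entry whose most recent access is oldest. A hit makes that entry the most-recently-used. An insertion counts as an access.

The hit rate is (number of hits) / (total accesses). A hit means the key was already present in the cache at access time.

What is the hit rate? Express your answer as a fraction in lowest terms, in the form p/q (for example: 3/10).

LRU simulation (capacity=2):
  1. access K: MISS. Cache (LRU->MRU): [K]
  2. access K: HIT. Cache (LRU->MRU): [K]
  3. access W: MISS. Cache (LRU->MRU): [K W]
  4. access J: MISS, evict K. Cache (LRU->MRU): [W J]
  5. access B: MISS, evict W. Cache (LRU->MRU): [J B]
  6. access B: HIT. Cache (LRU->MRU): [J B]
  7. access J: HIT. Cache (LRU->MRU): [B J]
  8. access K: MISS, evict B. Cache (LRU->MRU): [J K]
  9. access W: MISS, evict J. Cache (LRU->MRU): [K W]
  10. access W: HIT. Cache (LRU->MRU): [K W]
  11. access B: MISS, evict K. Cache (LRU->MRU): [W B]
  12. access B: HIT. Cache (LRU->MRU): [W B]
  13. access O: MISS, evict W. Cache (LRU->MRU): [B O]
  14. access W: MISS, evict B. Cache (LRU->MRU): [O W]
  15. access O: HIT. Cache (LRU->MRU): [W O]
  16. access B: MISS, evict W. Cache (LRU->MRU): [O B]
  17. access K: MISS, evict O. Cache (LRU->MRU): [B K]
  18. access K: HIT. Cache (LRU->MRU): [B K]
  19. access O: MISS, evict B. Cache (LRU->MRU): [K O]
  20. access B: MISS, evict K. Cache (LRU->MRU): [O B]
  21. access K: MISS, evict O. Cache (LRU->MRU): [B K]
  22. access K: HIT. Cache (LRU->MRU): [B K]
  23. access K: HIT. Cache (LRU->MRU): [B K]
  24. access K: HIT. Cache (LRU->MRU): [B K]
  25. access M: MISS, evict B. Cache (LRU->MRU): [K M]
  26. access W: MISS, evict K. Cache (LRU->MRU): [M W]
  27. access O: MISS, evict M. Cache (LRU->MRU): [W O]
  28. access O: HIT. Cache (LRU->MRU): [W O]
  29. access M: MISS, evict W. Cache (LRU->MRU): [O M]
  30. access M: HIT. Cache (LRU->MRU): [O M]
  31. access Y: MISS, evict O. Cache (LRU->MRU): [M Y]
  32. access K: MISS, evict M. Cache (LRU->MRU): [Y K]
  33. access Y: HIT. Cache (LRU->MRU): [K Y]
  34. access J: MISS, evict K. Cache (LRU->MRU): [Y J]
Total: 13 hits, 21 misses, 19 evictions

Hit rate = 13/34

Answer: 13/34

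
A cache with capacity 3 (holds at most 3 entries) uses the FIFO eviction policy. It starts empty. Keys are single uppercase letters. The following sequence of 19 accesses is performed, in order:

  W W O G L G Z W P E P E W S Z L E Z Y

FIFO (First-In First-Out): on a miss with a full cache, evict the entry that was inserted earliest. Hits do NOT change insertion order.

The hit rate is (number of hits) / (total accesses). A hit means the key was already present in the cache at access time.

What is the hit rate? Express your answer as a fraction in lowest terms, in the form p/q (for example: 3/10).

FIFO simulation (capacity=3):
  1. access W: MISS. Cache (old->new): [W]
  2. access W: HIT. Cache (old->new): [W]
  3. access O: MISS. Cache (old->new): [W O]
  4. access G: MISS. Cache (old->new): [W O G]
  5. access L: MISS, evict W. Cache (old->new): [O G L]
  6. access G: HIT. Cache (old->new): [O G L]
  7. access Z: MISS, evict O. Cache (old->new): [G L Z]
  8. access W: MISS, evict G. Cache (old->new): [L Z W]
  9. access P: MISS, evict L. Cache (old->new): [Z W P]
  10. access E: MISS, evict Z. Cache (old->new): [W P E]
  11. access P: HIT. Cache (old->new): [W P E]
  12. access E: HIT. Cache (old->new): [W P E]
  13. access W: HIT. Cache (old->new): [W P E]
  14. access S: MISS, evict W. Cache (old->new): [P E S]
  15. access Z: MISS, evict P. Cache (old->new): [E S Z]
  16. access L: MISS, evict E. Cache (old->new): [S Z L]
  17. access E: MISS, evict S. Cache (old->new): [Z L E]
  18. access Z: HIT. Cache (old->new): [Z L E]
  19. access Y: MISS, evict Z. Cache (old->new): [L E Y]
Total: 6 hits, 13 misses, 10 evictions

Hit rate = 6/19

Answer: 6/19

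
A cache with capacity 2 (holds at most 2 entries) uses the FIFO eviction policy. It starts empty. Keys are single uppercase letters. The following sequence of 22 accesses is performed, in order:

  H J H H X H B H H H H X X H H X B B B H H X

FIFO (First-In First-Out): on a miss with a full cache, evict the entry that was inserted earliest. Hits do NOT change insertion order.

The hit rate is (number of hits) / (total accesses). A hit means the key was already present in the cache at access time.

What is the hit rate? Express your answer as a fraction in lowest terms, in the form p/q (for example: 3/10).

Answer: 13/22

Derivation:
FIFO simulation (capacity=2):
  1. access H: MISS. Cache (old->new): [H]
  2. access J: MISS. Cache (old->new): [H J]
  3. access H: HIT. Cache (old->new): [H J]
  4. access H: HIT. Cache (old->new): [H J]
  5. access X: MISS, evict H. Cache (old->new): [J X]
  6. access H: MISS, evict J. Cache (old->new): [X H]
  7. access B: MISS, evict X. Cache (old->new): [H B]
  8. access H: HIT. Cache (old->new): [H B]
  9. access H: HIT. Cache (old->new): [H B]
  10. access H: HIT. Cache (old->new): [H B]
  11. access H: HIT. Cache (old->new): [H B]
  12. access X: MISS, evict H. Cache (old->new): [B X]
  13. access X: HIT. Cache (old->new): [B X]
  14. access H: MISS, evict B. Cache (old->new): [X H]
  15. access H: HIT. Cache (old->new): [X H]
  16. access X: HIT. Cache (old->new): [X H]
  17. access B: MISS, evict X. Cache (old->new): [H B]
  18. access B: HIT. Cache (old->new): [H B]
  19. access B: HIT. Cache (old->new): [H B]
  20. access H: HIT. Cache (old->new): [H B]
  21. access H: HIT. Cache (old->new): [H B]
  22. access X: MISS, evict H. Cache (old->new): [B X]
Total: 13 hits, 9 misses, 7 evictions

Hit rate = 13/22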